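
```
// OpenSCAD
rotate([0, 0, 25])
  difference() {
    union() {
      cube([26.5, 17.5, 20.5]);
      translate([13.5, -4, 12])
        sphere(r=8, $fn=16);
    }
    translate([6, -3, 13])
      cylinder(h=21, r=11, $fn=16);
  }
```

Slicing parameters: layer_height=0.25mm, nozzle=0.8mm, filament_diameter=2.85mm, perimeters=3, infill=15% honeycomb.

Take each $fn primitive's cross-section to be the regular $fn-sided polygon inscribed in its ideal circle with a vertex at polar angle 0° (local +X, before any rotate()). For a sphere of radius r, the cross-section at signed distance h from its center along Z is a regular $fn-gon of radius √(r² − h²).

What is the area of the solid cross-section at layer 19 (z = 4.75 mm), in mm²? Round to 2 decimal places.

At z = 4.75 mm: the 26.5×17.5 cube contributes its full rectangle (area 463.75 mm²); the r=8 sphere at (13.5, -4) slices to a regular 16-gon of circumradius 3.382 (√(r²−h²) with h=7.25 from center) (area = (16/2)·3.382²·sin(360°/16) = 35.02 mm²); Merging all regions: the 2 present regions are separate (no shared area or edge), so areas and boundary lengths simply add and each stays a separate island — area = 498.77 mm²; the cylinder at (6, -3) is not intersected at this z (z outside [13, 34]); Subtracting the remaining from the first: none of the subtracted shapes is present at this height, so that combined region is unchanged — area = 498.77 mm²; (whole slice rotated 25° about Z — lengths, areas and connectivity unchanged). Overall, the cross-section has 2 separate islands. Net area = 498.77 mm².

498.77 mm²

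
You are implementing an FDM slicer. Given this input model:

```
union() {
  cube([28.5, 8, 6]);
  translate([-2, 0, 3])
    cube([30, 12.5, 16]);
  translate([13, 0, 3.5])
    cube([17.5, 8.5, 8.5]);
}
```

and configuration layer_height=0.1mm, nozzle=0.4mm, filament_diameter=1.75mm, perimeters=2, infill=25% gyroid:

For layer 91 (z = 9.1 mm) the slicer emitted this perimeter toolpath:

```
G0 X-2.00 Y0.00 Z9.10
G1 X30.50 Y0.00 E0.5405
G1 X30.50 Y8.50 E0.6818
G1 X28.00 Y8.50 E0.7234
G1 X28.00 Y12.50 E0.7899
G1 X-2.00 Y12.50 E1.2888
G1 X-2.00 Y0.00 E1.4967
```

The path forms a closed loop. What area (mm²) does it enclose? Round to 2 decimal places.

396.25 mm²

Apply the shoelace formula to the sequence of (X, Y) vertices; enclosed area = 396.25 mm².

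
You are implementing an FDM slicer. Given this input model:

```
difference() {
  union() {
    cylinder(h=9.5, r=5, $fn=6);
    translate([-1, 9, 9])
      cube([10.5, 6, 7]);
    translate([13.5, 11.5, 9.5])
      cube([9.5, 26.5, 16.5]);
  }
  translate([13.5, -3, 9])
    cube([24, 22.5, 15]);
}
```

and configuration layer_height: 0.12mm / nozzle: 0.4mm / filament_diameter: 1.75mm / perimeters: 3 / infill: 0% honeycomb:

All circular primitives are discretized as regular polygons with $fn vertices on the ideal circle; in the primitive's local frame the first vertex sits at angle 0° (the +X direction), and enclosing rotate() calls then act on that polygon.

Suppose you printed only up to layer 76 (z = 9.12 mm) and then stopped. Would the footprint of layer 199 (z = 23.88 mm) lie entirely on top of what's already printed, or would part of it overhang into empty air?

Compare the two slices. At z = 9.12: the cylinder: section is a regular 6-gon, circumradius r=5 (area = (6/2)·5.000²·sin(360°/6) = 64.95 mm²); the cube at (-1, 9) is present — its section is the full 10.5×6 rectangle (area 63.00 mm²); the cube at (13.5, 11.5) does not reach this height (z outside [9.5, 26]); Taking the union: the 2 present regions are separate (no shared area or edge), so areas and boundary lengths simply add and each stays a separate island — area = 127.95 mm²; the 24×22.5 cube at (13.5, -3) contributes its full rectangle (area 540.00 mm²); Taking the first minus the rest: starting from that combined region (127.95 mm²), the 24×22.5 cube at (13.5, -3) misses the remaining region (no effect) — area = 127.95 mm². At z = 23.88: the cylinder is not intersected at this z (z outside [0, 9.5]); the cube at (-1, 9) does not reach this height (z outside [9, 16]); the cube at (13.5, 11.5) is present — its section is the full 9.5×26.5 rectangle (area 251.75 mm²); Taking the union: only the 9.5×26.5 cube at (13.5, 11.5) is present, so the union is just that shape — area = 251.75 mm²; the cube at (13.5, -3) is present — its section is the full 24×22.5 rectangle (area 540.00 mm²); Subtracting the remaining from the first: starting from the result so far (251.75 mm²), the 24×22.5 cube at (13.5, -3) partially overlaps it — only the 76.00 mm² overlap (of its 540.00 mm²) is removed, clipping the outline — area = 175.75 mm². Checking containment: at z = 23.88 the cross-section extends beyond the z = 9.12 cross-section by about 175.75 mm².

part overhangs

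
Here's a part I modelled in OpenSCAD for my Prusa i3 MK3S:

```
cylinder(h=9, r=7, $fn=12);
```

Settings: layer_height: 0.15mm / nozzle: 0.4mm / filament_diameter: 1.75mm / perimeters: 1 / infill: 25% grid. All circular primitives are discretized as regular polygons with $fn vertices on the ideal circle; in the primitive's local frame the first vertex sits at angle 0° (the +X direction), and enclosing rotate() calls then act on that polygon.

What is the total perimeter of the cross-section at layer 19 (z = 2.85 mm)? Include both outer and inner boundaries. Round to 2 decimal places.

43.48 mm

At z = 2.85 mm: the r=7 cylinder contributes a regular 12-gon of circumradius 7 (perimeter = 2·12·7.000·sin(180°/12) = 43.48 mm). Overall, the cross-section is a single solid region. Total boundary length (outer) = 43.48 mm.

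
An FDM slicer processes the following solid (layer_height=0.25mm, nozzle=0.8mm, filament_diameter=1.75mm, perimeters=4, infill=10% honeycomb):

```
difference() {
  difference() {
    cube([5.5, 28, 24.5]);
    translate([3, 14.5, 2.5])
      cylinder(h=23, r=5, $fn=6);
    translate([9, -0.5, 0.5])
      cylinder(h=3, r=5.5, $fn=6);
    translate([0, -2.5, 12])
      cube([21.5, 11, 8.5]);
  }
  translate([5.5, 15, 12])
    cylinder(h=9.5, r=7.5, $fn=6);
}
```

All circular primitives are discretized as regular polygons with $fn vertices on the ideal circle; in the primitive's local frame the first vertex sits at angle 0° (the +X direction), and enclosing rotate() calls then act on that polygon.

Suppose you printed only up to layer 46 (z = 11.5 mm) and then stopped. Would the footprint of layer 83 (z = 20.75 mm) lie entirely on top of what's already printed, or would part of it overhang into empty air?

entirely on top

Compare the two slices. At z = 11.5: the cube (footprint 5.5×28) is included at this height (area 154.00 mm²); the r=5 cylinder at (3, 14.5) gives a regular 6-gon of circumradius 5 (constant along its height) (area = (6/2)·5.000²·sin(360°/6) = 64.95 mm²); the cylinder at (9, -0.5) does not reach this height (z outside [0.5, 3.5]); the cube at (0, -2.5) is not intersected at this z (z outside [12, 20.5]); Taking the first minus the rest: starting from the 5.5×28 cube (154.00 mm²), the r=5 cylinder at (3, 14.5) partially overlaps it — only the 47.20 mm² overlap (of its 64.95 mm²) is removed, clipping the outline — area = 106.80 mm²; the cylinder at (5.5, 15) is absent (z outside [12, 21.5]); Subtracting the remaining from the first: none of the subtracted shapes is present at this height, so that combined region is unchanged — area = 106.80 mm². At z = 20.75: the 5.5×28 cube contributes its full rectangle (area 154.00 mm²); the r=5 cylinder at (3, 14.5) contributes a regular 6-gon of circumradius 5 (area = (6/2)·5.000²·sin(360°/6) = 64.95 mm²); the cylinder at (9, -0.5) does not reach this height (z outside [0.5, 3.5]); the cube at (0, -2.5) does not reach this height (z outside [12, 20.5]); Taking the first minus the rest: starting from the 5.5×28 cube (154.00 mm²), the r=5 cylinder at (3, 14.5) partially overlaps it — only the 47.20 mm² overlap (of its 64.95 mm²) is removed, clipping the outline — area = 106.80 mm²; the r=7.5 cylinder at (5.5, 15) contributes a regular 6-gon of circumradius 7.5 (area = (6/2)·7.500²·sin(360°/6) = 146.14 mm²); After the difference (first − rest): starting from that combined region (106.80 mm²), the r=7.5 cylinder at (5.5, 15) partially overlaps it — only the 19.27 mm² overlap (of its 146.14 mm²) is removed, clipping the outline — area = 87.54 mm². Checking containment: the cross-section at z = 20.75 is a subset of the cross-section at z = 11.5.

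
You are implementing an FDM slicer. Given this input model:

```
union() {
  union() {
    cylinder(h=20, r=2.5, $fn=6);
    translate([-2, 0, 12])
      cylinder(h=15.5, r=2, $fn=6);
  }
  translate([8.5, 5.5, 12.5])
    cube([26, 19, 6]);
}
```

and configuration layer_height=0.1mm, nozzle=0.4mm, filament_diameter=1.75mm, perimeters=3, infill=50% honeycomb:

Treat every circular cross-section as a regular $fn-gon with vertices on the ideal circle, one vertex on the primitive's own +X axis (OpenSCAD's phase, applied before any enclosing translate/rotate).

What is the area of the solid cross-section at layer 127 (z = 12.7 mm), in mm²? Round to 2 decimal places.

At z = 12.7 mm: the r=2.5 cylinder gives a regular 6-gon of circumradius 2.5 (constant along its height) (area = (6/2)·2.500²·sin(360°/6) = 16.24 mm²); the r=2 cylinder at (-2, 0) gives a regular 6-gon of circumradius 2 (constant along its height) (area = (6/2)·2.000²·sin(360°/6) = 10.39 mm²); Merging all regions: the regions partially overlap — summed areas 26.63 mm² minus the doubly-counted overlap 5.20 mm² gives 21.43 mm² — area = 21.43 mm²; the cube at (8.5, 5.5) is present — its section is the full 26×19 rectangle (area 494.00 mm²); Combining (union): the 2 present regions are separate (no shared area or edge), so areas and boundary lengths simply add and each stays a separate island — area = 515.43 mm². Overall, the cross-section has 2 separate islands. Net area = 515.43 mm².

515.43 mm²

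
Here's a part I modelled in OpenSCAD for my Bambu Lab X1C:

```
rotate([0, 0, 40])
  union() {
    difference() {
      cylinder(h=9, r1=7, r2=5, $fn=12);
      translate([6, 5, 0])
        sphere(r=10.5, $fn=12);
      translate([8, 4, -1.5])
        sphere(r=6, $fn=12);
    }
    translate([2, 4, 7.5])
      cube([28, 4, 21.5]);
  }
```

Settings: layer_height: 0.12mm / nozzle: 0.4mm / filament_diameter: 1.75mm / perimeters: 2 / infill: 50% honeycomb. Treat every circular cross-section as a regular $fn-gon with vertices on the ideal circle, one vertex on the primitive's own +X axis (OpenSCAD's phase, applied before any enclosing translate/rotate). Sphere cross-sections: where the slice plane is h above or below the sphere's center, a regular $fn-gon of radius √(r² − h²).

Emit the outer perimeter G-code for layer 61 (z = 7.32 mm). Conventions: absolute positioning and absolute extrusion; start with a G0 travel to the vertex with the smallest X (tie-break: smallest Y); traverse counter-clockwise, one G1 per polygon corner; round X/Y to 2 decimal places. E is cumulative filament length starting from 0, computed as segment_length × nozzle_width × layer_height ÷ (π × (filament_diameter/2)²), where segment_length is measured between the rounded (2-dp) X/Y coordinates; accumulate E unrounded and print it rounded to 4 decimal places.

G0 X-5.29 Y-0.93 Z7.32
G1 X-4.12 Y-3.45 E0.0554
G1 X-1.84 Y-5.05 E0.1110
G1 X0.93 Y-5.29 E0.1665
G1 X3.45 Y-4.12 E0.2220
G1 X5.05 Y-1.84 E0.2775
G1 X5.29 Y0.93 E0.3330
G1 X5.08 Y1.39 E0.3431
G1 X2.69 Y0.27 E0.3958
G1 X-1.19 Y0.61 E0.4735
G1 X-4.36 Y2.83 E0.5508
G1 X-5.05 Y1.84 E0.5748
G1 X-5.29 Y-0.93 E0.6303

At z = 7.32 mm: the cone contributes a regular 12-gon of circumradius 5.373 (interpolated between r1=7 and r2=5 at t=0.813); the r=10.5 sphere at (6, 5) contributes a regular 12-gon of circumradius √(10.5²−7.32²) = 7.528; the sphere at (8, 4) is not intersected at this z (|z−center|=8.820 > r=6); Taking the first minus the rest: starting from the cone, the r=10.5 sphere at (6, 5) partially overlaps it — only the 32.19 mm² overlap (of its 170.00 mm²) is removed, clipping the outline — 1 connected region; the cube at (2, 4) does not reach this height (z outside [7.5, 29]); Taking the union: only that combined region is present, so the union is just that shape — 1 connected region; (rotated 40° about Z; rotation is an isometry so areas/perimeters/island counts are preserved). The outline is a single polygon with 12 vertices. Extrusion per mm of travel: 0.4 × 0.12 / (π × 0.875²) = 0.019956. Accumulating E over each segment gives final E = 0.6303.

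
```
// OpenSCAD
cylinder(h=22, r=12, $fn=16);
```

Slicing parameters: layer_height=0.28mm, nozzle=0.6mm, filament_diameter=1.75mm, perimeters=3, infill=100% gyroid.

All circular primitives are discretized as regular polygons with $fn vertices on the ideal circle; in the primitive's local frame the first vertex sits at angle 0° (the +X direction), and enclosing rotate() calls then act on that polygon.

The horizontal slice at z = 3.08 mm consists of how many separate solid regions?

At z = 3.08 mm: the r=12 cylinder gives a regular 16-gon of circumradius 12 (constant along its height). The result has 1 disconnected region.

1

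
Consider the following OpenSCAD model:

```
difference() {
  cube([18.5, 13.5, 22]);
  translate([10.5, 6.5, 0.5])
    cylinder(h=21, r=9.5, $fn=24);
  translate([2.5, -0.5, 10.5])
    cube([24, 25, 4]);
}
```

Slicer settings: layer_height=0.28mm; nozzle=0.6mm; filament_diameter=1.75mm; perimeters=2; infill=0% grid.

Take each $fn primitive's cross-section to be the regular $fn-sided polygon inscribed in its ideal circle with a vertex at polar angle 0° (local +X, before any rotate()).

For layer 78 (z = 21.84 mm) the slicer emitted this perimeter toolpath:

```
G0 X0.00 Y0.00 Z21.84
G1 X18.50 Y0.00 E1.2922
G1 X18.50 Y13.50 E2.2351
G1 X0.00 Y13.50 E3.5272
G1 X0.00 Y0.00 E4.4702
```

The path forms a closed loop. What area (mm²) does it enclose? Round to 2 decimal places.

Apply the shoelace formula to the sequence of (X, Y) vertices; enclosed area = 249.75 mm².

249.75 mm²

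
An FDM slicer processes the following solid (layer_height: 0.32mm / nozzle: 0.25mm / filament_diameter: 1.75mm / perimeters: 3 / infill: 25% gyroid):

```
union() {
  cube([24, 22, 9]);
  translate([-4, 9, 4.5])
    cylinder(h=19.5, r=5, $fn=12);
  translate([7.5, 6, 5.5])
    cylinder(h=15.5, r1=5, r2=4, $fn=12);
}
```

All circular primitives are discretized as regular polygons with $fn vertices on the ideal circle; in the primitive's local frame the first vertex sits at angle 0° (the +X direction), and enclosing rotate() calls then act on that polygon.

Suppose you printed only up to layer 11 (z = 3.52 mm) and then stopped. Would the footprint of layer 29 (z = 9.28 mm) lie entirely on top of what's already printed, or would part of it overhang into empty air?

part overhangs

Compare the two slices. At z = 3.52: the 24×22 cube contributes its full rectangle (area 528.00 mm²); the cylinder at (-4, 9) does not reach this height (z outside [4.5, 24]); the cone at (7.5, 6) does not reach this height (z outside [5.5, 21]); Combining (union): only the 24×22 cube is present, so the union is just that shape — area = 528.00 mm². At z = 9.28: the cube does not reach this height (z outside [0, 9]); the cylinder at (-4, 9): section is a regular 12-gon, circumradius r=5 (area = (12/2)·5.000²·sin(360°/12) = 75.00 mm²); the cone at (7.5, 6) contributes a regular 12-gon of circumradius 4.756 (interpolated between r1=5 and r2=4 at t=0.244) (area = (12/2)·4.756²·sin(360°/12) = 67.86 mm²); Merging all regions: the 2 present regions are separate (no shared area or edge), so areas and boundary lengths simply add and each stays a separate island — area = 142.86 mm². Checking containment: at z = 9.28 the cross-section extends beyond the z = 3.52 cross-section by about 71.57 mm².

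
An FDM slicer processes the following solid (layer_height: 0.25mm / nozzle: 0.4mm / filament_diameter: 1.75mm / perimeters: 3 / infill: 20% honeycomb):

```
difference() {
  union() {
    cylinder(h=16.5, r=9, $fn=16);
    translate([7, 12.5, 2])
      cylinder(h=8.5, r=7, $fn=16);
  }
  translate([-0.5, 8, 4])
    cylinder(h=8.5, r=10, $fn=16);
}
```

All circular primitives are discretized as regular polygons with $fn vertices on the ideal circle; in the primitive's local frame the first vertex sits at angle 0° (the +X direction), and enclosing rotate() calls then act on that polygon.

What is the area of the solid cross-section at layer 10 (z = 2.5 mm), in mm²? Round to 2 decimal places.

391.48 mm²

At z = 2.5 mm: the cylinder: section is a regular 16-gon, circumradius r=9 (area = (16/2)·9.000²·sin(360°/16) = 247.98 mm²); the cylinder at (7, 12.5): section is a regular 16-gon, circumradius r=7 (area = (16/2)·7.000²·sin(360°/16) = 150.01 mm²); Combining (union): the regions partially overlap — summed areas 397.99 mm² minus the doubly-counted overlap 6.51 mm² gives 391.48 mm² — area = 391.48 mm²; the cylinder at (-0.5, 8) is absent (z outside [4, 12.5]); Taking the first minus the rest: none of the subtracted shapes is present at this height, so that combined region is unchanged — area = 391.48 mm². Overall, the cross-section is a single solid region. Net area = 391.48 mm².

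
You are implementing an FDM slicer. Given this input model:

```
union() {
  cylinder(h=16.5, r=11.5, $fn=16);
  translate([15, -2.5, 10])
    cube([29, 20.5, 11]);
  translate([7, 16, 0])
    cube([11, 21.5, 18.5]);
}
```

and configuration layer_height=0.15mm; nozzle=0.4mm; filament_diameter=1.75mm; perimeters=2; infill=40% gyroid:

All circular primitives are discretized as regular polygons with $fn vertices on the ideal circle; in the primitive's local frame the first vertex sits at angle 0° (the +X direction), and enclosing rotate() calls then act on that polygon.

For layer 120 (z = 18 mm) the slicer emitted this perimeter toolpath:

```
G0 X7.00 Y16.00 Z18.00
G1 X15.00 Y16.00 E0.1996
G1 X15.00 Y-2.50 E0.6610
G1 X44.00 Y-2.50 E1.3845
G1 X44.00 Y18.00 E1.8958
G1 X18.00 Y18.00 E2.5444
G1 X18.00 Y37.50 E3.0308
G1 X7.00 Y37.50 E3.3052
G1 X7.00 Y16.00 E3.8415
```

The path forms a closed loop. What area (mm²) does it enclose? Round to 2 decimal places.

Apply the shoelace formula to the sequence of (X, Y) vertices; enclosed area = 825.00 mm².

825.00 mm²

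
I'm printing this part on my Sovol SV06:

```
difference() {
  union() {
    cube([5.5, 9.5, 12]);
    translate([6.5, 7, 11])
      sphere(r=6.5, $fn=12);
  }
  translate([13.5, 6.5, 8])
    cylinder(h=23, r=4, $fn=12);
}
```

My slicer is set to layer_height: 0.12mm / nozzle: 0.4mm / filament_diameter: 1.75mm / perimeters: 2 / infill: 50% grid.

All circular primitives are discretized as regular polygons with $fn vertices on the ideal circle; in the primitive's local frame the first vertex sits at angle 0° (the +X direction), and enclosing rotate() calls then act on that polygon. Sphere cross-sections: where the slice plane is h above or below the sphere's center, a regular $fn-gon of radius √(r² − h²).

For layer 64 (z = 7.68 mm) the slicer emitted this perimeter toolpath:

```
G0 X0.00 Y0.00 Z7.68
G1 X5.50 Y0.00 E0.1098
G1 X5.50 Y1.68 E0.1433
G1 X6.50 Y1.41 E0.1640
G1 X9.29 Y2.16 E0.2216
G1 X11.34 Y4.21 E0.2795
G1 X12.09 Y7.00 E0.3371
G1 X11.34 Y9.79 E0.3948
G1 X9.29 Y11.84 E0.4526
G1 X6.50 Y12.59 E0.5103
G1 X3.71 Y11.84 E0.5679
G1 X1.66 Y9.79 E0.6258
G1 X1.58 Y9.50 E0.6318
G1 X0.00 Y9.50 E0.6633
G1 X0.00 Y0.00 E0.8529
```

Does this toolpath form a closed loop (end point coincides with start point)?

yes

Start point (G0): (0.00, 0.00). End point (last G1): the path returns to the start — closed.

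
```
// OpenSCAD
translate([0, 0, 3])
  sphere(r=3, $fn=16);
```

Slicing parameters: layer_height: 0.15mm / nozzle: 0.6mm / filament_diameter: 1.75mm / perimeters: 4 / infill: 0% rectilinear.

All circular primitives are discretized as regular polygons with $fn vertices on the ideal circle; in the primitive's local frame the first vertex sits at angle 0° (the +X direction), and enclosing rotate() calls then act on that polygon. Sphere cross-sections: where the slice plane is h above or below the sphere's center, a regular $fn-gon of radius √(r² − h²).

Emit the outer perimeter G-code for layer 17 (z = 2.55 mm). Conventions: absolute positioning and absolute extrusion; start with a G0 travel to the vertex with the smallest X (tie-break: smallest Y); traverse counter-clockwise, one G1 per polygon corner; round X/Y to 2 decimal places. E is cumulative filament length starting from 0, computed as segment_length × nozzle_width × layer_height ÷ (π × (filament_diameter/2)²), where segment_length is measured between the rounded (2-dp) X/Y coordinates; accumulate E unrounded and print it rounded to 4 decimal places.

G0 X-2.97 Y0.00 Z2.55
G1 X-2.74 Y-1.14 E0.0435
G1 X-2.10 Y-2.10 E0.0867
G1 X-1.14 Y-2.74 E0.1299
G1 X0.00 Y-2.97 E0.1734
G1 X1.14 Y-2.74 E0.2169
G1 X2.10 Y-2.10 E0.2601
G1 X2.74 Y-1.14 E0.3032
G1 X2.97 Y0.00 E0.3467
G1 X2.74 Y1.14 E0.3903
G1 X2.10 Y2.10 E0.4334
G1 X1.14 Y2.74 E0.4766
G1 X0.00 Y2.97 E0.5201
G1 X-1.14 Y2.74 E0.5636
G1 X-2.10 Y2.10 E0.6068
G1 X-2.74 Y1.14 E0.6500
G1 X-2.97 Y0.00 E0.6935

At z = 2.55 mm: the sphere: section is a regular 16-gon, circumradius = √(r²−h²) = √(3²−0.45²) = 2.966. The outline is a single polygon with 16 vertices. Extrusion per mm of travel: 0.6 × 0.15 / (π × 0.875²) = 0.037418. Accumulating E over each segment gives final E = 0.6935.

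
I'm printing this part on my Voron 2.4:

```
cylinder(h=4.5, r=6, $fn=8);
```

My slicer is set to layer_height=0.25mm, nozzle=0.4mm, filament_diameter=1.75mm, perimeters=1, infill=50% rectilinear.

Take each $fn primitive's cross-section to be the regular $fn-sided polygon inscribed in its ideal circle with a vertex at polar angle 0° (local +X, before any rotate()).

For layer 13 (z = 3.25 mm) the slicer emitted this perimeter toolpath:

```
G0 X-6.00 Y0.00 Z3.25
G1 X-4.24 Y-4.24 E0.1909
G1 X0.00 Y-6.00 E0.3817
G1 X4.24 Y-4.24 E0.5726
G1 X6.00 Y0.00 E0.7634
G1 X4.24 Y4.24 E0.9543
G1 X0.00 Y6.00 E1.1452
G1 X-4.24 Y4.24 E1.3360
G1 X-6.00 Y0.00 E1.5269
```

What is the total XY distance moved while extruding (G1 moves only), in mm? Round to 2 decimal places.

Sum the Euclidean lengths of each G1 segment: total = 36.73 mm.

36.73 mm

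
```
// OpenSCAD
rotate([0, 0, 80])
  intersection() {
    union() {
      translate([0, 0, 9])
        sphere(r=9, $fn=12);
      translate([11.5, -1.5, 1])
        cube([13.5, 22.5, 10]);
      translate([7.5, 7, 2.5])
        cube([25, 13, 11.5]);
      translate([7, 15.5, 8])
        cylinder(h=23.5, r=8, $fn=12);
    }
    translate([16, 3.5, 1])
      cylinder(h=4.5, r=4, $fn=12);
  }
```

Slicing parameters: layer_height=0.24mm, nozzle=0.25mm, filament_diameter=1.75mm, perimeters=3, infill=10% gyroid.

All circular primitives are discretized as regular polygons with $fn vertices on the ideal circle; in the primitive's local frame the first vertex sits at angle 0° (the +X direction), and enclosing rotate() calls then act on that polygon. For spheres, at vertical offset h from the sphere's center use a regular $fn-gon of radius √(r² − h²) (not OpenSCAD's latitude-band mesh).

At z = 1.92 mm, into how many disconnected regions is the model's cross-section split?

At z = 1.92 mm: the sphere: section is a regular 12-gon, circumradius = √(r²−h²) = √(9²−7.08²) = 5.556; the cube at (11.5, -1.5) (footprint 13.5×22.5) is included at this height; the cube at (7.5, 7) is not intersected at this z (z outside [2.5, 14]); the cylinder at (7, 15.5) does not reach this height (z outside [8, 31.5]); Merging all regions: the 2 present regions are separate (no shared area or edge), so areas and boundary lengths simply add and each stays a separate island — 2 connected regions; the cylinder at (16, 3.5): section is a regular 12-gon, circumradius r=4; Keeping only the common overlap: the r=4 cylinder at (16, 3.5) lies inside that combined region, so the common part is the r=4 cylinder at (16, 3.5) itself — 1 connected region; (rotated 80° about Z; rotation is an isometry so areas/perimeters/island counts are preserved). The result has 1 disconnected region.

1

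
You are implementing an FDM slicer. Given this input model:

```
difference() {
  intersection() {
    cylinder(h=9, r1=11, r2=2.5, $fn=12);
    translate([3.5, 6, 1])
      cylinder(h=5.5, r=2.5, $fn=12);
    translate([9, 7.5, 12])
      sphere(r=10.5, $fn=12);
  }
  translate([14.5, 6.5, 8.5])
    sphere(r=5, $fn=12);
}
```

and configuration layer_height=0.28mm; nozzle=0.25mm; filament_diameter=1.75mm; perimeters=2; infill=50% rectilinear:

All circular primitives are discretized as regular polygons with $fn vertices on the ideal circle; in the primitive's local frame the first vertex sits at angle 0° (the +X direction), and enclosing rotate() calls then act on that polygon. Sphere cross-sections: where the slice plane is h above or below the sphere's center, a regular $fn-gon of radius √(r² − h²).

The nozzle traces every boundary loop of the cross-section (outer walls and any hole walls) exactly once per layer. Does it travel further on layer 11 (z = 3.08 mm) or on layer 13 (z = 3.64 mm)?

Layer 11 (z = 3.08): the cone (r1=11→r2=2.5) has section circumradius 8.091 here — a regular 12-gon (perimeter = 2·12·8.091·sin(180°/12) = 50.26 mm); the r=2.5 cylinder at (3.5, 6) gives a regular 12-gon of circumradius 2.5 (constant along its height) (perimeter = 2·12·2.500·sin(180°/12) = 15.53 mm); the sphere at (9, 7.5): section is a regular 12-gon, circumradius = √(r²−h²) = √(10.5²−8.92²) = 5.539 (perimeter = 2·12·5.539·sin(180°/12) = 34.41 mm); Taking the intersection: the r=2.5 cylinder at (3.5, 6) partially overlaps the cone; clipping to the common part keeps 13.36 mm²; the r=10.5 sphere at (9, 7.5) partially overlaps the running intersection; clipping to the common part keeps 3.30 mm² — boundary = 8.07 mm; the sphere at (14.5, 6.5) is absent (|z−center|=5.420 > r=5); Subtracting the remaining from the first: none of the subtracted shapes is present at this height, so that combined region is unchanged — boundary = 8.07 mm. So its perimeter = 8.07 mm. Layer 13 (z = 3.64): the cone (r1=11→r2=2.5) has section circumradius 7.562 here — a regular 12-gon (perimeter = 2·12·7.562·sin(180°/12) = 46.97 mm); the r=2.5 cylinder at (3.5, 6) gives a regular 12-gon of circumradius 2.5 (constant along its height) (perimeter = 2·12·2.500·sin(180°/12) = 15.53 mm); the sphere at (9, 7.5): section is a regular 12-gon, circumradius = √(r²−h²) = √(10.5²−8.36²) = 6.353 (perimeter = 2·12·6.353·sin(180°/12) = 39.46 mm); After intersecting: the r=2.5 cylinder at (3.5, 6) partially overlaps the cone; clipping to the common part keeps 10.78 mm²; the r=10.5 sphere at (9, 7.5) partially overlaps the running intersection; clipping to the common part keeps 4.41 mm² — boundary = 8.93 mm; the r=5 sphere at (14.5, 6.5) slices to a regular 12-gon of circumradius 1.175 (√(r²−h²) with h=4.86 from center) (perimeter = 2·12·1.175·sin(180°/12) = 7.30 mm); After the difference (first − rest): starting from that combined region, the r=5 sphere at (14.5, 6.5) misses the remaining region (no effect) — boundary = 8.93 mm. So its perimeter = 8.93 mm. Layer 13 is larger (8.93 vs 8.07 mm).

layer 13 (z = 3.64 mm)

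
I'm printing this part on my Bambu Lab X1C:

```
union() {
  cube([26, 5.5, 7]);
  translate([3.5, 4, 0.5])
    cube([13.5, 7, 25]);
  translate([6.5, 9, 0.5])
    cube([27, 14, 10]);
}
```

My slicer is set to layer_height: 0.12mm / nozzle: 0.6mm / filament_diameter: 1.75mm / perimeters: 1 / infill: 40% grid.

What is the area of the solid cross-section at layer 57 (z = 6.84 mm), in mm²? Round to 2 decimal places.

574.25 mm²

At z = 6.84 mm: the cube (footprint 26×5.5) is included at this height (area 143.00 mm²); the 13.5×7 cube at (3.5, 4) contributes its full rectangle (area 94.50 mm²); the cube at (6.5, 9) (footprint 27×14) is included at this height (area 378.00 mm²); Merging all regions: the regions partially overlap — summed areas 615.50 mm² minus the doubly-counted overlap 41.25 mm² gives 574.25 mm² — area = 574.25 mm². Overall, the cross-section is a single solid region. Net area = 574.25 mm².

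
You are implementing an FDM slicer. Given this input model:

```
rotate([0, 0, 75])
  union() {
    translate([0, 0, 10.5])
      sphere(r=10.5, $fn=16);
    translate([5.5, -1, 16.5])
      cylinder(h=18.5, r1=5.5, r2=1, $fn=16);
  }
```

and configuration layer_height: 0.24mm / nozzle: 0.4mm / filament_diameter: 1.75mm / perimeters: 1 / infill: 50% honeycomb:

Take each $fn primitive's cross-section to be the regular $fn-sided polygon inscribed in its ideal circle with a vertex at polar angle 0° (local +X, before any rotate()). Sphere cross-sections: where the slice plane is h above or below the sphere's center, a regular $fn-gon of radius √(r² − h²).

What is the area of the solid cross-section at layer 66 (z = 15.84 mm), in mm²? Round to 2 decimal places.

At z = 15.84 mm: the r=10.5 sphere slices to a regular 16-gon of circumradius 9.041 (√(r²−h²) with h=5.34 from center) (area = (16/2)·9.041²·sin(360°/16) = 250.23 mm²); the cone at (5.5, -1) is absent (z outside [16.5, 35]); Combining (union): only the r=10.5 sphere is present, so the union is just that shape — area = 250.23 mm²; (rotated 75° about Z; rotation is an isometry so areas/perimeters/island counts are preserved). Overall, the cross-section is a single solid region. Net area = 250.23 mm².

250.23 mm²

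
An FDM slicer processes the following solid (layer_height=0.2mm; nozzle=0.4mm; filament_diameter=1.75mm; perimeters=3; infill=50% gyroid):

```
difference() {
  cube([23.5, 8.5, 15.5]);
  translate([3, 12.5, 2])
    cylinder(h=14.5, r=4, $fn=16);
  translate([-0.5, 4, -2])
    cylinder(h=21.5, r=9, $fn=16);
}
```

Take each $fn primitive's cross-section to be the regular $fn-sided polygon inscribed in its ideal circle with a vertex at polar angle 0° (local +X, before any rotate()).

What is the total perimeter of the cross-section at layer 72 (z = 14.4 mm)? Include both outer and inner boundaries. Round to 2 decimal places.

At z = 14.4 mm: the cube is present — its section is the full 23.5×8.5 rectangle (perimeter 64.00 mm); the cylinder at (3, 12.5): section is a regular 16-gon, circumradius r=4 (perimeter = 2·16·4.000·sin(180°/16) = 24.97 mm); the r=9 cylinder at (-0.5, 4) gives a regular 16-gon of circumradius 9 (constant along its height) (perimeter = 2·16·9.000·sin(180°/16) = 56.19 mm); After the difference (first − rest): starting from the 23.5×8.5 cube, the r=4 cylinder at (3, 12.5) misses the remaining region (no effect); the r=9 cylinder at (-0.5, 4) partially overlaps it — only the 68.31 mm² overlap (of its 247.98 mm²) is removed, clipping the outline — boundary = 49.91 mm. Overall, the cross-section is a single solid region. Total boundary length (outer) = 49.91 mm.

49.91 mm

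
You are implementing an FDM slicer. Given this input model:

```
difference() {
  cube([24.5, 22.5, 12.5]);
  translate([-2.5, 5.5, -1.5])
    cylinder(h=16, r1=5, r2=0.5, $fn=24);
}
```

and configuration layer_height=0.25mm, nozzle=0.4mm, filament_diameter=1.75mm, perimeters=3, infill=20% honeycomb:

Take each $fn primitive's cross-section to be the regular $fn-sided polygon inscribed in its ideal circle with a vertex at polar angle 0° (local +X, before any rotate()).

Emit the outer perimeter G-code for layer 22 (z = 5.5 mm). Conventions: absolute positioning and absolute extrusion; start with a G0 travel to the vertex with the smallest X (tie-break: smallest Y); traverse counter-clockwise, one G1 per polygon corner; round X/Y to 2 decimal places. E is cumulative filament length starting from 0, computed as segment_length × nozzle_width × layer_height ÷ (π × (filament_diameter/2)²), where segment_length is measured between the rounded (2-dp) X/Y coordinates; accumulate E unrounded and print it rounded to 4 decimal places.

G0 X0.00 Y0.00 Z5.50
G1 X24.50 Y0.00 E1.0186
G1 X24.50 Y22.50 E1.9540
G1 X0.00 Y22.50 E2.9726
G1 X0.00 Y7.18 E3.6096
G1 X0.13 Y7.02 E3.6181
G1 X0.43 Y6.28 E3.6513
G1 X0.53 Y5.50 E3.6840
G1 X0.43 Y4.72 E3.7167
G1 X0.13 Y3.98 E3.7499
G1 X0.00 Y3.82 E3.7585
G1 X0.00 Y0.00 E3.9173

At z = 5.5 mm: the 24.5×22.5 cube contributes its full rectangle; the cone at (-2.5, 5.5) contributes a regular 24-gon of circumradius 3.031 (interpolated between r1=5 and r2=0.5 at t=0.438); Taking the first minus the rest: starting from the 24.5×22.5 cube, the cone at (-2.5, 5.5) partially overlaps it — only the 1.18 mm² overlap (of its 28.54 mm²) is removed, clipping the outline — 1 connected region. The outline is a single polygon with 11 vertices. Extrusion per mm of travel: 0.4 × 0.25 / (π × 0.875²) = 0.041575. Accumulating E over each segment gives final E = 3.9173.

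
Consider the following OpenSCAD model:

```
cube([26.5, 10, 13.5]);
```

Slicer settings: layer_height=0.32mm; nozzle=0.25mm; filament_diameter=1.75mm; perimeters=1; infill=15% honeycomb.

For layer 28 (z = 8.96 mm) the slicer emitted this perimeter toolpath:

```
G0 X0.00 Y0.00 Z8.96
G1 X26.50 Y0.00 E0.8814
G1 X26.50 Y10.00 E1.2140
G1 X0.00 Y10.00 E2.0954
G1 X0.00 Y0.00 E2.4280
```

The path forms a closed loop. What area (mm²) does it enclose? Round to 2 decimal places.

265.00 mm²

Apply the shoelace formula to the sequence of (X, Y) vertices; enclosed area = 265.00 mm².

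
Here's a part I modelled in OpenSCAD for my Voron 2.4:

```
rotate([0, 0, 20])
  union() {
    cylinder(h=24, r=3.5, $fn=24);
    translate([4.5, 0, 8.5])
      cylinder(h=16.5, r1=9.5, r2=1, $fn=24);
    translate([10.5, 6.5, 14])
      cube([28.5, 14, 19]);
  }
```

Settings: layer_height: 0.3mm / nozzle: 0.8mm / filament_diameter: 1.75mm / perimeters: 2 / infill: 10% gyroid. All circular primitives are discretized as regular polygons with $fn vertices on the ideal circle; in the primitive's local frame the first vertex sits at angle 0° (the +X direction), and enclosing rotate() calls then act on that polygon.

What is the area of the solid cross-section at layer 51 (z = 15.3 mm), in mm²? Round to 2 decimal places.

At z = 15.3 mm: the r=3.5 cylinder gives a regular 24-gon of circumradius 3.5 (constant along its height) (area = (24/2)·3.500²·sin(360°/24) = 38.05 mm²); the cone at (4.5, 0): at t=0.412 of its height the radius interpolates to r₁+(r₂−r₁)t = 5.997, giving a regular 24-gon of that circumradius (area = (24/2)·5.997²·sin(360°/24) = 111.70 mm²); the 28.5×14 cube at (10.5, 6.5) contributes its full rectangle (area 399.00 mm²); Combining (union): the regions partially overlap — summed areas 548.74 mm² minus the doubly-counted overlap 26.71 mm² gives 522.03 mm² — area = 522.03 mm²; (whole slice rotated 20° about Z — lengths, areas and connectivity unchanged). Overall, the cross-section has 2 separate islands. Net area = 522.03 mm².

522.03 mm²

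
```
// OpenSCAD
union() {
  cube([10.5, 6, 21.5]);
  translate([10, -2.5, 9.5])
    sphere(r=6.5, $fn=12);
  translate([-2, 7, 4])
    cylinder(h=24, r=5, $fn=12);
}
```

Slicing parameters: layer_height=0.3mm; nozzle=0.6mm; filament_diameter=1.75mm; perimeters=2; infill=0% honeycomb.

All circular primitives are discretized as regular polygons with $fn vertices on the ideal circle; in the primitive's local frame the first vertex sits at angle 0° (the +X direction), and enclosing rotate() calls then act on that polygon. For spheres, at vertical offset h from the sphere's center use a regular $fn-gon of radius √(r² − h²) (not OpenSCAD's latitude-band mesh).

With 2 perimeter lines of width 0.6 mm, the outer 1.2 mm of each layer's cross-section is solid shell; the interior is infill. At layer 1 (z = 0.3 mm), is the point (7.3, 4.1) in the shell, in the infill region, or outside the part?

infill

At z = 0.3 mm: the cube (footprint 10.5×6) is included at this height; the sphere at (10, -2.5) is not intersected at this z (|z−center|=9.200 > r=6.5); the cylinder at (-2, 7) is absent (z outside [4, 28]); Taking the union: only the 10.5×6 cube is present, so the union is just that shape — 1 connected region. Overall, the cross-section is a single solid region. The nearest boundary edge runs (10.50, 6.00)→(0.00, 6.00); distance from the point to it = 1.90 mm. The point is inside the cross-section and 1.90 mm from the nearest boundary — more than the 1.2 mm shell width (2 × 0.6), so it's in the infill interior.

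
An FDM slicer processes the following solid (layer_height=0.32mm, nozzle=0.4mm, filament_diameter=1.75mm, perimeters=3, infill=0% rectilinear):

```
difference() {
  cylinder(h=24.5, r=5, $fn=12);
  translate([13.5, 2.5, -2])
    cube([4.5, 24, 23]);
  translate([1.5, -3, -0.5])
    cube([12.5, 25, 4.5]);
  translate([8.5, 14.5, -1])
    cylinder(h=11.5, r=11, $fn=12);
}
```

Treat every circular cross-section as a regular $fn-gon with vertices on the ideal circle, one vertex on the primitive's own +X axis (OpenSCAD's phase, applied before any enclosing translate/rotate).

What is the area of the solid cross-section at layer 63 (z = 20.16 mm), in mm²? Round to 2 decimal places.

At z = 20.16 mm: the cylinder: section is a regular 12-gon, circumradius r=5 (area = (12/2)·5.000²·sin(360°/12) = 75.00 mm²); the 4.5×24 cube at (13.5, 2.5) contributes its full rectangle (area 108.00 mm²); the cube at (1.5, -3) does not reach this height (z outside [-0.5, 4]); the cylinder at (8.5, 14.5) does not reach this height (z outside [-1, 10.5]); After the difference (first − rest): starting from the r=5 cylinder (75.00 mm²), the 4.5×24 cube at (13.5, 2.5) misses the remaining region (no effect) — area = 75.00 mm². Overall, the cross-section is a single solid region. Net area = 75.00 mm².

75.00 mm²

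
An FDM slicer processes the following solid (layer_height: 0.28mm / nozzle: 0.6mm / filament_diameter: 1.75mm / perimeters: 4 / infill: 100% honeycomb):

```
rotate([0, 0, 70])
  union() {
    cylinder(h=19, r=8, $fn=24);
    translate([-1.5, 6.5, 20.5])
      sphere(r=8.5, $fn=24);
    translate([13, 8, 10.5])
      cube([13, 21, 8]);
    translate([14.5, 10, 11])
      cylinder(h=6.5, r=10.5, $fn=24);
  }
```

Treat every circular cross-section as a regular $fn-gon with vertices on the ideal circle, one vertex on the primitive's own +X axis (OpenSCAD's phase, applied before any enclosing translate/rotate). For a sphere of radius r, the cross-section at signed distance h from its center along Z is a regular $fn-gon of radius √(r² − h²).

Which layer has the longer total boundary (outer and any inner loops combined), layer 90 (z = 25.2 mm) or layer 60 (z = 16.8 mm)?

Layer 90 (z = 25.2): the cylinder is not intersected at this z (z outside [0, 19]); the sphere at (-1.5, 6.5): section is a regular 24-gon, circumradius = √(r²−h²) = √(8.5²−4.7²) = 7.082 (perimeter = 2·24·7.082·sin(180°/24) = 44.37 mm); the cube at (13, 8) does not reach this height (z outside [10.5, 18.5]); the cylinder at (14.5, 10) does not reach this height (z outside [11, 17.5]); Merging all regions: only the r=8.5 sphere at (-1.5, 6.5) is present, so the union is just that shape — boundary = 44.37 mm; (whole slice rotated 70° about Z — lengths, areas and connectivity unchanged). So its perimeter = 44.37 mm. Layer 60 (z = 16.8): the cylinder: section is a regular 24-gon, circumradius r=8 (perimeter = 2·24·8.000·sin(180°/24) = 50.12 mm); the sphere at (-1.5, 6.5): section is a regular 24-gon, circumradius = √(r²−h²) = √(8.5²−3.7²) = 7.652 (perimeter = 2·24·7.652·sin(180°/24) = 47.94 mm); the 13×21 cube at (13, 8) contributes its full rectangle (perimeter 68.00 mm); the r=10.5 cylinder at (14.5, 10) contributes a regular 24-gon of circumradius 10.5 (perimeter = 2·24·10.500·sin(180°/24) = 65.79 mm); Combining (union): the regions partially overlap (shared area 224.77 mm²), so the edge portions inside another operand are dropped and the merged outline is re-measured after clipping — boundary = 131.63 mm; (whole slice rotated 70° about Z — lengths, areas and connectivity unchanged). So its perimeter = 131.63 mm. Layer 60 is larger (131.63 vs 44.37 mm).

layer 60 (z = 16.8 mm)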